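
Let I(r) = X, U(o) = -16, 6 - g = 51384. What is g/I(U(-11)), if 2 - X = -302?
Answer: -25689/152 ≈ -169.01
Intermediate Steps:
g = -51378 (g = 6 - 1*51384 = 6 - 51384 = -51378)
X = 304 (X = 2 - 1*(-302) = 2 + 302 = 304)
I(r) = 304
g/I(U(-11)) = -51378/304 = -51378*1/304 = -25689/152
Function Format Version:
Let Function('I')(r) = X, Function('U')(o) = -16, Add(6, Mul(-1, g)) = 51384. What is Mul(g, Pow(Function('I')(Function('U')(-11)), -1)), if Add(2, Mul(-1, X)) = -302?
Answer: Rational(-25689, 152) ≈ -169.01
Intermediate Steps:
g = -51378 (g = Add(6, Mul(-1, 51384)) = Add(6, -51384) = -51378)
X = 304 (X = Add(2, Mul(-1, -302)) = Add(2, 302) = 304)
Function('I')(r) = 304
Mul(g, Pow(Function('I')(Function('U')(-11)), -1)) = Mul(-51378, Pow(304, -1)) = Mul(-51378, Rational(1, 304)) = Rational(-25689, 152)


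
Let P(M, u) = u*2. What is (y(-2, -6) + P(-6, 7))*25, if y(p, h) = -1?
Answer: 325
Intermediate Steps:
P(M, u) = 2*u
(y(-2, -6) + P(-6, 7))*25 = (-1 + 2*7)*25 = (-1 + 14)*25 = 13*25 = 325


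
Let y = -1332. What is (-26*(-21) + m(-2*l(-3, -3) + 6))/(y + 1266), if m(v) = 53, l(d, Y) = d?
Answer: -599/66 ≈ -9.0758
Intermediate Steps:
(-26*(-21) + m(-2*l(-3, -3) + 6))/(y + 1266) = (-26*(-21) + 53)/(-1332 + 1266) = (546 + 53)/(-66) = 599*(-1/66) = -599/66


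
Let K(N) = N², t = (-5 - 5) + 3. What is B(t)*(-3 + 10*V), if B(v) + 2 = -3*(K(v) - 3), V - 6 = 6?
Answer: -16380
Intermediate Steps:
V = 12 (V = 6 + 6 = 12)
t = -7 (t = -10 + 3 = -7)
B(v) = 7 - 3*v² (B(v) = -2 - 3*(v² - 3) = -2 - 3*(-3 + v²) = -2 + (9 - 3*v²) = 7 - 3*v²)
B(t)*(-3 + 10*V) = (7 - 3*(-7)²)*(-3 + 10*12) = (7 - 3*49)*(-3 + 120) = (7 - 147)*117 = -140*117 = -16380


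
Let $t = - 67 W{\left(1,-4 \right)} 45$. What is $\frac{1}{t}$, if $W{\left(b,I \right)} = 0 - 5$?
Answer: $\frac{1}{15075} \approx 6.6335 \cdot 10^{-5}$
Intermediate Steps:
$W{\left(b,I \right)} = -5$ ($W{\left(b,I \right)} = 0 - 5 = -5$)
$t = 15075$ ($t = \left(-67\right) \left(-5\right) 45 = 335 \cdot 45 = 15075$)
$\frac{1}{t} = \frac{1}{15075}$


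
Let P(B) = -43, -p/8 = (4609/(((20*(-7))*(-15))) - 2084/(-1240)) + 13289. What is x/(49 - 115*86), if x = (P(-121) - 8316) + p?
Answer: 1866775103/160162275 ≈ 11.656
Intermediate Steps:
p = -1730732378/16275 (p = -8*((4609/(((20*(-7))*(-15))) - 2084/(-1240)) + 13289) = -8*((4609/((-140*(-15))) - 2084*(-1/1240)) + 13289) = -8*((4609/2100 + 521/310) + 13289) = -8*(252289/65100 + 13289) = -8*865366189/65100 = -1730732378/16275 ≈ -1.0634e+5)
x = -1866775103/16275 (x = (-43 - 8316) - 1730732378/16275 = -8359 - 1730732378/16275 = -1866775103/16275 ≈ -1.1470e+5)
x/(49 - 115*86) = -1866775103/(16275*(49 - 115*86)) = -1866775103/(16275*(49 - 9890)) = -1866775103/16275/(-9841) = -1866775103/16275*(-1/9841) = 1866775103/160162275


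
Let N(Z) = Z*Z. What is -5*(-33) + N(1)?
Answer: 166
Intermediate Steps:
N(Z) = Z²
-5*(-33) + N(1) = -5*(-33) + 1² = 165 + 1 = 166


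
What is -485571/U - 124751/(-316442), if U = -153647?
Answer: 172822675279/48620363974 ≈ 3.5545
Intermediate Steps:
-485571/U - 124751/(-316442) = -485571/(-153647) - 124751/(-316442) = -485571*(-1/153647) - 124751*(-1/316442) = 485571/153647 + 124751/316442 = 172822675279/48620363974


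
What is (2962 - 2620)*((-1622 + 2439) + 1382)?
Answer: 752058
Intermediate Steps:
(2962 - 2620)*((-1622 + 2439) + 1382) = 342*(817 + 1382) = 342*2199 = 752058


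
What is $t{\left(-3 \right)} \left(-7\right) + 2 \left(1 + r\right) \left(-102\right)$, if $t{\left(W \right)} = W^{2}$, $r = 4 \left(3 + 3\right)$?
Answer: $-5163$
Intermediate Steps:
$r = 24$ ($r = 4 \cdot 6 = 24$)
$t{\left(-3 \right)} \left(-7\right) + 2 \left(1 + r\right) \left(-102\right) = \left(-3\right)^{2} \left(-7\right) + 2 \left(1 + 24\right) \left(-102\right) = 9 \left(-7\right) + 2 \cdot 25 \left(-102\right) = -63 + 50 \left(-102\right) = -63 - 5100 = -5163$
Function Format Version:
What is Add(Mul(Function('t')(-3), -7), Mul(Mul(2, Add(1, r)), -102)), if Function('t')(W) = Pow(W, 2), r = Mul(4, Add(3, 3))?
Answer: -5163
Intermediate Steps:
r = 24 (r = Mul(4, 6) = 24)
Add(Mul(Function('t')(-3), -7), Mul(Mul(2, Add(1, r)), -102)) = Add(Mul(Pow(-3, 2), -7), Mul(Mul(2, Add(1, 24)), -102)) = Add(Mul(9, -7), Mul(Mul(2, 25), -102)) = Add(-63, Mul(50, -102)) = Add(-63, -5100) = -5163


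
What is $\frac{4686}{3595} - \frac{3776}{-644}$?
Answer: $\frac{4148126}{578795} \approx 7.1668$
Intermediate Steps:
$\frac{4686}{3595} - \frac{3776}{-644} = 4686 \cdot \frac{1}{3595} - - \frac{944}{161} = \frac{4686}{3595} + \frac{944}{161} = \frac{4148126}{578795}$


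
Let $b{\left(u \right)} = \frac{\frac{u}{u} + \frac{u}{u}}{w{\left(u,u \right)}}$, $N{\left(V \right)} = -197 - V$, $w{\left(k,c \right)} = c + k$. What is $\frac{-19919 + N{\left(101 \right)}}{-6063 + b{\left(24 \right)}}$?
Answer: $\frac{485208}{145511} \approx 3.3345$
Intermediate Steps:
$b{\left(u \right)} = \frac{1}{u}$ ($b{\left(u \right)} = \frac{\frac{u}{u} + \frac{u}{u}}{u + u} = \frac{1 + 1}{2 u} = 2 \frac{1}{2 u} = \frac{1}{u}$)
$\frac{-19919 + N{\left(101 \right)}}{-6063 + b{\left(24 \right)}} = \frac{-19919 - 298}{-6063 + \frac{1}{24}} = \frac{-19919 - 298}{- \frac{145511}{24}} = \left(-20217\right) \left(- \frac{24}{145511}\right) = \frac{485208}{145511}$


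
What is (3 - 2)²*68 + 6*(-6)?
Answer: 32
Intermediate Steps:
(3 - 2)²*68 + 6*(-6) = 1²*68 - 36 = 1*68 - 36 = 68 - 36 = 32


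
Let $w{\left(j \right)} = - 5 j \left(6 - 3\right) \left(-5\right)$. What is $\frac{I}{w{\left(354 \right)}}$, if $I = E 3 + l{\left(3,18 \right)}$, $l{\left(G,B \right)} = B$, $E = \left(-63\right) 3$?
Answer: $- \frac{61}{2950} \approx -0.020678$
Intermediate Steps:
$E = -189$
$w{\left(j \right)} = 75 j$ ($w{\left(j \right)} = - 5 j 3 \left(-5\right) = - 5 j \left(-15\right) = 75 j$)
$I = -549$ ($I = \left(-189\right) 3 + 18 = -567 + 18 = -549$)
$\frac{I}{w{\left(354 \right)}} = - \frac{549}{75 \cdot 354} = - \frac{549}{26550} = \left(-549\right) \frac{1}{26550} = - \frac{61}{2950}$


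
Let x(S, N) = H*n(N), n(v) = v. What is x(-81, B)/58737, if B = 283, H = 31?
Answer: 8773/58737 ≈ 0.14936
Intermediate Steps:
x(S, N) = 31*N
x(-81, B)/58737 = (31*283)/58737 = 8773*(1/58737) = 8773/58737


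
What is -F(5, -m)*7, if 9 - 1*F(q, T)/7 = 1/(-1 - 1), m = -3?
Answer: -931/2 ≈ -465.50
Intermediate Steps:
F(q, T) = 133/2 (F(q, T) = 63 - 7/(-1 - 1) = 63 - 7/(-2) = 63 - 7*(-1/2) = 63 + 7/2 = 133/2)
-F(5, -m)*7 = -1*133/2*7 = -133/2*7 = -931/2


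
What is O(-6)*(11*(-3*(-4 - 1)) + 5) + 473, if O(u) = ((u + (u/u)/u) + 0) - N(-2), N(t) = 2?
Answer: -2746/3 ≈ -915.33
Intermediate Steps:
O(u) = -2 + u + 1/u (O(u) = ((u + (u/u)/u) + 0) - 1*2 = ((u + 1/u) + 0) - 2 = (u + 1/u) - 2 = -2 + u + 1/u)
O(-6)*(11*(-3*(-4 - 1)) + 5) + 473 = (-2 - 6 + 1/(-6))*(11*(-3*(-4 - 1)) + 5) + 473 = (-2 - 6 - ⅙)*(11*(-3*(-5)) + 5) + 473 = -49*(11*15 + 5)/6 + 473 = -49*(165 + 5)/6 + 473 = -49/6*170 + 473 = -4165/3 + 473 = -2746/3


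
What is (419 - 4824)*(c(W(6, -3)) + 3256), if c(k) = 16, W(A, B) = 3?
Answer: -14413160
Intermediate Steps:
(419 - 4824)*(c(W(6, -3)) + 3256) = (419 - 4824)*(16 + 3256) = -4405*3272 = -14413160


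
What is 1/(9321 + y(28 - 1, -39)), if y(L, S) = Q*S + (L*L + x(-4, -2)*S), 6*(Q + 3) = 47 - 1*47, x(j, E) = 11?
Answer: 1/9738 ≈ 0.00010269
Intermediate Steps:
Q = -3 (Q = -3 + (47 - 1*47)/6 = -3 + (47 - 47)/6 = -3 + (⅙)*0 = -3 + 0 = -3)
y(L, S) = L² + 8*S (y(L, S) = -3*S + (L*L + 11*S) = -3*S + (L² + 11*S) = L² + 8*S)
1/(9321 + y(28 - 1, -39)) = 1/(9321 + ((28 - 1)² + 8*(-39))) = 1/(9321 + (27² - 312)) = 1/(9321 + (729 - 312)) = 1/(9321 + 417) = 1/9738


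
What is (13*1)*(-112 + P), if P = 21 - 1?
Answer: -1196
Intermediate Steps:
P = 20
(13*1)*(-112 + P) = (13*1)*(-112 + 20) = 13*(-92) = -1196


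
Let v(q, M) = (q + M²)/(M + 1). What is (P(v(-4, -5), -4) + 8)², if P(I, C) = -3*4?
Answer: 16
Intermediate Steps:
v(q, M) = (q + M²)/(1 + M)
P(I, C) = -12
(P(v(-4, -5), -4) + 8)² = (-12 + 8)² = (-4)² = 16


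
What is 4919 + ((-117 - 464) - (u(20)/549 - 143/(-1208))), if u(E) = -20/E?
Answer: 2876849597/663192 ≈ 4337.9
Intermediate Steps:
4919 + ((-117 - 464) - (u(20)/549 - 143/(-1208))) = 4919 + ((-117 - 464) - (-20/20/549 - 143/(-1208))) = 4919 + (-581 - (-20*1/20*(1/549) - 143*(-1/1208))) = 4919 + (-581 - (-1*1/549 + 143/1208)) = 4919 + (-581 - (-1/549 + 143/1208)) = 4919 + (-581 - 1*77299/663192) = 4919 + (-581 - 77299/663192) = 4919 - 385391851/663192 = 2876849597/663192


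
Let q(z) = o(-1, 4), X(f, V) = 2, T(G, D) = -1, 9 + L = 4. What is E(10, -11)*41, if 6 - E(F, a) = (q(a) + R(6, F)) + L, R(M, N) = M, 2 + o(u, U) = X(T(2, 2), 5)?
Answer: 205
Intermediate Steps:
L = -5 (L = -9 + 4 = -5)
o(u, U) = 0 (o(u, U) = -2 + 2 = 0)
q(z) = 0
E(F, a) = 5 (E(F, a) = 6 - ((0 + 6) - 5) = 6 - (6 - 5) = 6 - 1*1 = 6 - 1 = 5)
E(10, -11)*41 = 5*41 = 205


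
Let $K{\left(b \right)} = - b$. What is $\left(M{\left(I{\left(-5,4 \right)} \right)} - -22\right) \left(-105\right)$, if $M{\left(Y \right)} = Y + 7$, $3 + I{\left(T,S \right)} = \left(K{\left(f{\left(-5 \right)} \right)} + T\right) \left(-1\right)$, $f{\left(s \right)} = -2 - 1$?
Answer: $-2940$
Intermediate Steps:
$f{\left(s \right)} = -3$ ($f{\left(s \right)} = -2 - 1 = -3$)
$I{\left(T,S \right)} = -6 - T$ ($I{\left(T,S \right)} = -3 + \left(\left(-1\right) \left(-3\right) + T\right) \left(-1\right) = -3 + \left(3 + T\right) \left(-1\right) = -3 - \left(3 + T\right) = -6 - T$)
$M{\left(Y \right)} = 7 + Y$
$\left(M{\left(I{\left(-5,4 \right)} \right)} - -22\right) \left(-105\right) = \left(\left(7 - 1\right) - -22\right) \left(-105\right) = \left(\left(7 + \left(-6 + 5\right)\right) + \left(-37 + 59\right)\right) \left(-105\right) = \left(\left(7 - 1\right) + 22\right) \left(-105\right) = \left(6 + 22\right) \left(-105\right) = 28 \left(-105\right) = -2940$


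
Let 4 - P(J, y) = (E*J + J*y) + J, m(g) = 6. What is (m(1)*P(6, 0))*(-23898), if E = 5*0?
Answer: 286776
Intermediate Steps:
E = 0
P(J, y) = 4 - J - J*y (P(J, y) = 4 - ((0*J + J*y) + J) = 4 - ((0 + J*y) + J) = 4 - (J*y + J) = 4 - (J + J*y) = 4 + (-J - J*y) = 4 - J - J*y)
(m(1)*P(6, 0))*(-23898) = (6*(4 - 1*6 - 1*6*0))*(-23898) = (6*(4 - 6 + 0))*(-23898) = (6*(-2))*(-23898) = -12*(-23898) = 286776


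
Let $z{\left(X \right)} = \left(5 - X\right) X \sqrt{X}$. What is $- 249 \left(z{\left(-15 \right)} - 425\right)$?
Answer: $105825 + 74700 i \sqrt{15} \approx 1.0583 \cdot 10^{5} + 2.8931 \cdot 10^{5} i$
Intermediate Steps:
$z{\left(X \right)} = X^{\frac{3}{2}} \left(5 - X\right)$ ($z{\left(X \right)} = X \left(5 - X\right) \sqrt{X} = X^{\frac{3}{2}} \left(5 - X\right)$)
$- 249 \left(z{\left(-15 \right)} - 425\right) = - 249 \left(\left(-15\right)^{\frac{3}{2}} \left(5 - -15\right) - 425\right) = - 249 \left(- 15 i \sqrt{15} \left(5 + 15\right) - 425\right) = - 249 \left(- 15 i \sqrt{15} \cdot 20 - 425\right) = - 249 \left(- 300 i \sqrt{15} - 425\right) = - 249 \left(-425 - 300 i \sqrt{15}\right) = 105825 + 74700 i \sqrt{15}$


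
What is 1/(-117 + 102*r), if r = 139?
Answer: 1/14061 ≈ 7.1119e-5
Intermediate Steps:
1/(-117 + 102*r) = 1/(-117 + 102*139) = 1/(-117 + 14178) = 1/14061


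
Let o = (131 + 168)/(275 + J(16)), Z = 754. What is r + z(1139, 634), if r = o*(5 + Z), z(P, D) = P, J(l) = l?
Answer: 186130/97 ≈ 1918.9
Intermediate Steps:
o = 299/291 (o = (131 + 168)/(275 + 16) = 299/291 ≈ 1.0275)
r = 75647/97 (r = 299*(5 + 754)/291 = (299/291)*759 = 75647/97 ≈ 779.87)
r + z(1139, 634) = 75647/97 + 1139 = 186130/97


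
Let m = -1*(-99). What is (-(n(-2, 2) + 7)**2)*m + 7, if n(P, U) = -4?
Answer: -884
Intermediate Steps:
m = 99
(-(n(-2, 2) + 7)**2)*m + 7 = -(-4 + 7)**2*99 + 7 = -1*3**2*99 + 7 = -1*9*99 + 7 = -9*99 + 7 = -891 + 7 = -884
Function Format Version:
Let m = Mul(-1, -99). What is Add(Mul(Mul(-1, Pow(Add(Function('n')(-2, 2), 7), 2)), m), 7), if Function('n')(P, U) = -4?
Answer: -884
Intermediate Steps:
m = 99
Add(Mul(Mul(-1, Pow(Add(Function('n')(-2, 2), 7), 2)), m), 7) = Add(Mul(Mul(-1, Pow(Add(-4, 7), 2)), 99), 7) = Add(Mul(Mul(-1, Pow(3, 2)), 99), 7) = Add(Mul(Mul(-1, 9), 99), 7) = Add(Mul(-9, 99), 7) = Add(-891, 7) = -884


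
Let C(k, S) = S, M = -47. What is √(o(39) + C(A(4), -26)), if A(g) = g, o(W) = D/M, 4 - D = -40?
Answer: I*√59502/47 ≈ 5.19*I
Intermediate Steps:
D = 44 (D = 4 - 1*(-40) = 4 + 40 = 44)
o(W) = -44/47 (o(W) = 44/(-47) = 44*(-1/47) = -44/47)
√(o(39) + C(A(4), -26)) = √(-44/47 - 26) = √(-1266/47) = I*√59502/47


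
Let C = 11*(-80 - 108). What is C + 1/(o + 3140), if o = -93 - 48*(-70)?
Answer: -13249675/6407 ≈ -2068.0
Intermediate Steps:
o = 3267 (o = -93 + 3360 = 3267)
C = -2068 (C = 11*(-188) = -2068)
C + 1/(o + 3140) = -2068 + 1/(3267 + 3140) = -2068 + 1/6407 = -13249675/6407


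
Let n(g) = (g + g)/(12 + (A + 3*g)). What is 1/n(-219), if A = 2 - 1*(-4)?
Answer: 213/146 ≈ 1.4589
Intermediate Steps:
A = 6 (A = 2 + 4 = 6)
n(g) = 2*g/(18 + 3*g) (n(g) = (g + g)/(12 + (6 + 3*g)) = (2*g)/(18 + 3*g) = 2*g/(18 + 3*g))
1/n(-219) = 1/((2/3)*(-219)/(6 - 219)) = 1/((2/3)*(-219)/(-213)) = 1/((2/3)*(-219)*(-1/213)) = 1/(146/213) = 213/146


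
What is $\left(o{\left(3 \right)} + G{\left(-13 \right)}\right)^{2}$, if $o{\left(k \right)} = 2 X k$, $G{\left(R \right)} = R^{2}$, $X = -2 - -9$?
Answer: $44521$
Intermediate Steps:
$X = 7$ ($X = -2 + 9 = 7$)
$o{\left(k \right)} = 14 k$ ($o{\left(k \right)} = 2 \cdot 7 k = 14 k$)
$\left(o{\left(3 \right)} + G{\left(-13 \right)}\right)^{2} = \left(14 \cdot 3 + \left(-13\right)^{2}\right)^{2} = \left(42 + 169\right)^{2} = 211^{2} = 44521$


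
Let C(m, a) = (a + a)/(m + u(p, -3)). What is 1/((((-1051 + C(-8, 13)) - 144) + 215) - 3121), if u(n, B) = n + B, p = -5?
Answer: -8/32821 ≈ -0.00024375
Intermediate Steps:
u(n, B) = B + n
C(m, a) = 2*a/(-8 + m) (C(m, a) = (a + a)/(m + (-3 - 5)) = (2*a)/(m - 8) = (2*a)/(-8 + m) = 2*a/(-8 + m))
1/((((-1051 + C(-8, 13)) - 144) + 215) - 3121) = 1/((((-1051 + 2*13/(-8 - 8)) - 144) + 215) - 3121) = 1/((((-1051 + 2*13/(-16)) - 144) + 215) - 3121) = 1/((((-1051 + 2*13*(-1/16)) - 144) + 215) - 3121) = 1/((((-1051 - 13/8) - 144) + 215) - 3121) = 1/(((-8421/8 - 144) + 215) - 3121) = 1/((-9573/8 + 215) - 3121) = 1/(-7853/8 - 3121) = 1/(-32821/8) = -8/32821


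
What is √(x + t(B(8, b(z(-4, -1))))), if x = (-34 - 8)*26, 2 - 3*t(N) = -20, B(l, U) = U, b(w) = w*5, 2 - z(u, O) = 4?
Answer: I*√9762/3 ≈ 32.934*I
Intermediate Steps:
z(u, O) = -2 (z(u, O) = 2 - 1*4 = 2 - 4 = -2)
b(w) = 5*w
t(N) = 22/3 (t(N) = ⅔ - ⅓*(-20) = ⅔ + 20/3 = 22/3)
x = -1092 (x = -42*26 = -1092)
√(x + t(B(8, b(z(-4, -1))))) = √(-1092 + 22/3) = √(-3254/3) = I*√9762/3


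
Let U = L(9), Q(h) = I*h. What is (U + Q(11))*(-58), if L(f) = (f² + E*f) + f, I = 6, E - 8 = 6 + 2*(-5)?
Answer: -11136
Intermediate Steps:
E = 4 (E = 8 + (6 + 2*(-5)) = 8 + (6 - 10) = 8 - 4 = 4)
Q(h) = 6*h
L(f) = f² + 5*f (L(f) = (f² + 4*f) + f = f² + 5*f)
U = 126 (U = 9*(5 + 9) = 9*14 = 126)
(U + Q(11))*(-58) = (126 + 6*11)*(-58) = (126 + 66)*(-58) = 192*(-58) = -11136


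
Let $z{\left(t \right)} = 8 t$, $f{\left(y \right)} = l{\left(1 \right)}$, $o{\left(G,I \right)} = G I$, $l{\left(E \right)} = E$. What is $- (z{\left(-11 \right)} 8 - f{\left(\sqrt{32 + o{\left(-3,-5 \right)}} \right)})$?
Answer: $705$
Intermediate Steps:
$f{\left(y \right)} = 1$
$- (z{\left(-11 \right)} 8 - f{\left(\sqrt{32 + o{\left(-3,-5 \right)}} \right)}) = - (8 \left(-11\right) 8 - 1) = - (\left(-88\right) 8 - 1) = - (-704 - 1) = \left(-1\right) \left(-705\right) = 705$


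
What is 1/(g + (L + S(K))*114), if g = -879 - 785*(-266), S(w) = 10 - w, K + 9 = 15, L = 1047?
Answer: 1/327745 ≈ 3.0512e-6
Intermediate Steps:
K = 6 (K = -9 + 15 = 6)
g = 207931 (g = -879 + 208810 = 207931)
1/(g + (L + S(K))*114) = 1/(207931 + (1047 + (10 - 1*6))*114) = 1/(207931 + (1047 + (10 - 6))*114) = 1/(207931 + (1047 + 4)*114) = 1/(207931 + 1051*114) = 1/(207931 + 119814) = 1/327745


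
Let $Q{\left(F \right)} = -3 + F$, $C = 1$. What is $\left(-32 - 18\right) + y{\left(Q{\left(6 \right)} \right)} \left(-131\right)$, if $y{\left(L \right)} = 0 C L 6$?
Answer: $-50$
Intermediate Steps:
$y{\left(L \right)} = 0$ ($y{\left(L \right)} = 0 \cdot 1 L 6 = 0 \cdot 6 L = 0$)
$\left(-32 - 18\right) + y{\left(Q{\left(6 \right)} \right)} \left(-131\right) = \left(-32 - 18\right) + 0 \left(-131\right) = -50 + 0 = -50$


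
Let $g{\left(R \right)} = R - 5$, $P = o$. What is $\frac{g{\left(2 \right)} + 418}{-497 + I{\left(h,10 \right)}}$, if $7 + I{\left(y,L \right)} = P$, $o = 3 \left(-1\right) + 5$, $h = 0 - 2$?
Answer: $- \frac{415}{502} \approx -0.82669$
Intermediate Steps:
$h = -2$
$o = 2$ ($o = -3 + 5 = 2$)
$P = 2$
$I{\left(y,L \right)} = -5$ ($I{\left(y,L \right)} = -7 + 2 = -5$)
$g{\left(R \right)} = -5 + R$ ($g{\left(R \right)} = R - 5 = -5 + R$)
$\frac{g{\left(2 \right)} + 418}{-497 + I{\left(h,10 \right)}} = \frac{\left(-5 + 2\right) + 418}{-497 - 5} = \frac{-3 + 418}{-502} = 415 \left(- \frac{1}{502}\right) = - \frac{415}{502}$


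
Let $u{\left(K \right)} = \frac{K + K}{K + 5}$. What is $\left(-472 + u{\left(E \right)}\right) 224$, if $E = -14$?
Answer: $- \frac{945280}{9} \approx -1.0503 \cdot 10^{5}$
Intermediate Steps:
$u{\left(K \right)} = \frac{2 K}{5 + K}$
$\left(-472 + u{\left(E \right)}\right) 224 = \left(-472 + 2 \left(-14\right) \frac{1}{5 - 14}\right) 224 = \left(-472 + 2 \left(-14\right) \frac{1}{-9}\right) 224 = \left(-472 + 2 \left(-14\right) \left(- \frac{1}{9}\right)\right) 224 = \left(-472 + \frac{28}{9}\right) 224 = \left(- \frac{4220}{9}\right) 224 = - \frac{945280}{9}$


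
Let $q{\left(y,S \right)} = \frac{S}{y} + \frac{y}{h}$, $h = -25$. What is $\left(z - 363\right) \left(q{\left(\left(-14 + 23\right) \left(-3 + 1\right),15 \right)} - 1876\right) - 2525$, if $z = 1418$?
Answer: $- \frac{59454737}{30} \approx -1.9818 \cdot 10^{6}$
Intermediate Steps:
$q{\left(y,S \right)} = - \frac{y}{25} + \frac{S}{y}$ ($q{\left(y,S \right)} = \frac{S}{y} + \frac{y}{-25} = \frac{S}{y} + y \left(- \frac{1}{25}\right) = \frac{S}{y} - \frac{y}{25} = - \frac{y}{25} + \frac{S}{y}$)
$\left(z - 363\right) \left(q{\left(\left(-14 + 23\right) \left(-3 + 1\right),15 \right)} - 1876\right) - 2525 = \left(1418 - 363\right) \left(\left(- \frac{\left(-14 + 23\right) \left(-3 + 1\right)}{25} + \frac{15}{\left(-14 + 23\right) \left(-3 + 1\right)}\right) - 1876\right) - 2525 = 1055 \left(\left(- \frac{9 \left(-2\right)}{25} + \frac{15}{9 \left(-2\right)}\right) - 1876\right) - 2525 = 1055 \left(\left(\left(- \frac{1}{25}\right) \left(-18\right) + \frac{15}{-18}\right) - 1876\right) - 2525 = 1055 \left(\left(\frac{18}{25} + 15 \left(- \frac{1}{18}\right)\right) - 1876\right) - 2525 = 1055 \left(\left(\frac{18}{25} - \frac{5}{6}\right) - 1876\right) - 2525 = 1055 \left(- \frac{17}{150} - 1876\right) - 2525 = 1055 \left(- \frac{281417}{150}\right) - 2525 = - \frac{59378987}{30} - 2525 = - \frac{59454737}{30}$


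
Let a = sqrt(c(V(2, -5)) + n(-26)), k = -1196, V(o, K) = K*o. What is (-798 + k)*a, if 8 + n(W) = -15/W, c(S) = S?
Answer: -997*I*sqrt(11778)/13 ≈ -8323.1*I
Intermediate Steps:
n(W) = -8 - 15/W
a = I*sqrt(11778)/26 (a = sqrt(-5*2 + (-8 - 15/(-26))) = sqrt(-10 + (-8 - 15*(-1/26))) = sqrt(-10 + (-8 + 15/26)) = sqrt(-10 - 193/26) = sqrt(-453/26) = I*sqrt(11778)/26 ≈ 4.1741*I)
(-798 + k)*a = (-798 - 1196)*(I*sqrt(11778)/26) = -997*I*sqrt(11778)/13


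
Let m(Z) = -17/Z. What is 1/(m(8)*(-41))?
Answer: 8/697 ≈ 0.011478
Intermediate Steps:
1/(m(8)*(-41)) = 1/(-17/8*(-41)) = 1/(697/8) = 8/697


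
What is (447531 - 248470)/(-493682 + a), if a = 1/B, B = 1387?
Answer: -276097607/684736933 ≈ -0.40322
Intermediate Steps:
a = 1/1387 ≈ 0.00072098
(447531 - 248470)/(-493682 + a) = (447531 - 248470)/(-493682 + 1/1387) = 199061/(-684736933/1387) = 199061*(-1387/684736933) = -276097607/684736933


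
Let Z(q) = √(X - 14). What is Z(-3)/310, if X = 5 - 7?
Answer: 2*I/155 ≈ 0.012903*I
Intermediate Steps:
X = -2
Z(q) = 4*I (Z(q) = √(-2 - 14) = √(-16) = 4*I)
Z(-3)/310 = (4*I)/310 = (4*I)*(1/310) = 2*I/155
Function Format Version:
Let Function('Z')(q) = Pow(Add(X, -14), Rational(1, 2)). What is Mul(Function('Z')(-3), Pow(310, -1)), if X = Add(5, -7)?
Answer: Mul(Rational(2, 155), I) ≈ Mul(0.012903, I)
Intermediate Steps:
X = -2
Function('Z')(q) = Mul(4, I) (Function('Z')(q) = Pow(Add(-2, -14), Rational(1, 2)) = Pow(-16, Rational(1, 2)) = Mul(4, I))
Mul(Function('Z')(-3), Pow(310, -1)) = Mul(Mul(4, I), Pow(310, -1)) = Mul(Mul(4, I), Rational(1, 310)) = Mul(Rational(2, 155), I)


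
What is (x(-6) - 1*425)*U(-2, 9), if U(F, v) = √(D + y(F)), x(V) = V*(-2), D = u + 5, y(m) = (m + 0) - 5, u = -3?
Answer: -413*I*√5 ≈ -923.5*I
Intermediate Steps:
y(m) = -5 + m (y(m) = m - 5 = -5 + m)
D = 2 (D = -3 + 5 = 2)
x(V) = -2*V
U(F, v) = √(-3 + F) (U(F, v) = √(2 + (-5 + F)) = √(-3 + F))
(x(-6) - 1*425)*U(-2, 9) = (-2*(-6) - 1*425)*√(-3 - 2) = (12 - 425)*√(-5) = -413*I*√5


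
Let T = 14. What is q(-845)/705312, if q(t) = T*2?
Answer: 7/176328 ≈ 3.9699e-5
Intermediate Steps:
q(t) = 28 (q(t) = 14*2 = 28)
q(-845)/705312 = 28/705312 = 28*(1/705312) = 7/176328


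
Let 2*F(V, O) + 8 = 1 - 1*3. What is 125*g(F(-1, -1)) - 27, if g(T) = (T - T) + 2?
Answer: 223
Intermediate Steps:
F(V, O) = -5 (F(V, O) = -4 + (1 - 1*3)/2 = -4 + (1 - 3)/2 = -4 + (½)*(-2) = -4 - 1 = -5)
g(T) = 2 (g(T) = 0 + 2 = 2)
125*g(F(-1, -1)) - 27 = 125*2 - 27 = 250 - 27 = 223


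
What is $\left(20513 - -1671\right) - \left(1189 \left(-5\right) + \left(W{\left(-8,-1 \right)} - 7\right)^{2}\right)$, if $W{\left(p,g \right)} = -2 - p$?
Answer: $28128$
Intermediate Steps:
$\left(20513 - -1671\right) - \left(1189 \left(-5\right) + \left(W{\left(-8,-1 \right)} - 7\right)^{2}\right) = \left(20513 - -1671\right) - \left(1189 \left(-5\right) + \left(\left(-2 - -8\right) - 7\right)^{2}\right) = \left(20513 + 1671\right) - \left(-5945 + \left(\left(-2 + 8\right) - 7\right)^{2}\right) = 22184 - \left(-5945 + \left(6 - 7\right)^{2}\right) = 22184 - \left(-5945 + \left(-1\right)^{2}\right) = 22184 - \left(-5945 + 1\right) = 22184 - -5944 = 22184 + 5944 = 28128$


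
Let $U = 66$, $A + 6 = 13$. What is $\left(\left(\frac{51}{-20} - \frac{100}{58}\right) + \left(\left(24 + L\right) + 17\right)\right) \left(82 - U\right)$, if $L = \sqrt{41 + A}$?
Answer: $\frac{85204}{145} + 64 \sqrt{3} \approx 698.46$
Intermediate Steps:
$A = 7$ ($A = -6 + 13 = 7$)
$L = 4 \sqrt{3}$ ($L = \sqrt{41 + 7} = \sqrt{48} = 4 \sqrt{3} \approx 6.9282$)
$\left(\left(\frac{51}{-20} - \frac{100}{58}\right) + \left(\left(24 + L\right) + 17\right)\right) \left(82 - U\right) = \left(\left(\frac{51}{-20} - \frac{100}{58}\right) + \left(\left(24 + 4 \sqrt{3}\right) + 17\right)\right) \left(82 - 66\right) = \left(\left(51 \left(- \frac{1}{20}\right) - \frac{50}{29}\right) + \left(41 + 4 \sqrt{3}\right)\right) \left(82 - 66\right) = \left(\left(- \frac{51}{20} - \frac{50}{29}\right) + \left(41 + 4 \sqrt{3}\right)\right) 16 = \left(- \frac{2479}{580} + \left(41 + 4 \sqrt{3}\right)\right) 16 = \left(\frac{21301}{580} + 4 \sqrt{3}\right) 16 = \frac{85204}{145} + 64 \sqrt{3}$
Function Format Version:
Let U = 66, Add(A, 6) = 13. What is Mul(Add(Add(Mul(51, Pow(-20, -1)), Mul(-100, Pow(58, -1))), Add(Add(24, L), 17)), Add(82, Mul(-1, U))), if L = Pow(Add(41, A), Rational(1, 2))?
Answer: Add(Rational(85204, 145), Mul(64, Pow(3, Rational(1, 2)))) ≈ 698.46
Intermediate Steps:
A = 7 (A = Add(-6, 13) = 7)
L = Mul(4, Pow(3, Rational(1, 2))) (L = Pow(Add(41, 7), Rational(1, 2)) = Pow(48, Rational(1, 2)) = Mul(4, Pow(3, Rational(1, 2))) ≈ 6.9282)
Mul(Add(Add(Mul(51, Pow(-20, -1)), Mul(-100, Pow(58, -1))), Add(Add(24, L), 17)), Add(82, Mul(-1, U))) = Mul(Add(Add(Mul(51, Pow(-20, -1)), Mul(-100, Pow(58, -1))), Add(Add(24, Mul(4, Pow(3, Rational(1, 2)))), 17)), Add(82, Mul(-1, 66))) = Mul(Add(Add(Mul(51, Rational(-1, 20)), Mul(-100, Rational(1, 58))), Add(41, Mul(4, Pow(3, Rational(1, 2))))), Add(82, -66)) = Mul(Add(Add(Rational(-51, 20), Rational(-50, 29)), Add(41, Mul(4, Pow(3, Rational(1, 2))))), 16) = Mul(Add(Rational(-2479, 580), Add(41, Mul(4, Pow(3, Rational(1, 2))))), 16) = Mul(Add(Rational(21301, 580), Mul(4, Pow(3, Rational(1, 2)))), 16) = Add(Rational(85204, 145), Mul(64, Pow(3, Rational(1, 2))))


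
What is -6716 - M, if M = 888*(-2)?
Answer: -4940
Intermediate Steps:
M = -1776
-6716 - M = -6716 - 1*(-1776) = -6716 + 1776 = -4940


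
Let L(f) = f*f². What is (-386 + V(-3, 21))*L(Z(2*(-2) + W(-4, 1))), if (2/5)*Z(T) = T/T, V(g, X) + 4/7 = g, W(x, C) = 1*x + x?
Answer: -340875/56 ≈ -6087.1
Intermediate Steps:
W(x, C) = 2*x (W(x, C) = x + x = 2*x)
V(g, X) = -4/7 + g
Z(T) = 5/2 (Z(T) = 5*(T/T)/2 = (5/2)*1 = 5/2)
L(f) = f³
(-386 + V(-3, 21))*L(Z(2*(-2) + W(-4, 1))) = (-386 + (-4/7 - 3))*(5/2)³ = (-386 - 25/7)*(125/8) = -2727/7*125/8 = -340875/56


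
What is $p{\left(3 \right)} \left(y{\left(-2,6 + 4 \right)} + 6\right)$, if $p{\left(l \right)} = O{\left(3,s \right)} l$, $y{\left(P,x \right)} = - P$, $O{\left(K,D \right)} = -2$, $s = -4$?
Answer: $-48$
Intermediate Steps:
$p{\left(l \right)} = - 2 l$
$p{\left(3 \right)} \left(y{\left(-2,6 + 4 \right)} + 6\right) = \left(-2\right) 3 \left(\left(-1\right) \left(-2\right) + 6\right) = - 6 \left(2 + 6\right) = \left(-6\right) 8 = -48$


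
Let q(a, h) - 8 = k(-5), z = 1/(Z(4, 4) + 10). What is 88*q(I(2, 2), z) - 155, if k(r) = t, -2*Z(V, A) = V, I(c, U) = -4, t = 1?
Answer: 637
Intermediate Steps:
Z(V, A) = -V/2
k(r) = 1
z = 1/8 (z = 1/(-1/2*4 + 10) = 1/(-2 + 10) = 1/8 ≈ 0.12500)
q(a, h) = 9 (q(a, h) = 8 + 1 = 9)
88*q(I(2, 2), z) - 155 = 88*9 - 155 = 792 - 155 = 637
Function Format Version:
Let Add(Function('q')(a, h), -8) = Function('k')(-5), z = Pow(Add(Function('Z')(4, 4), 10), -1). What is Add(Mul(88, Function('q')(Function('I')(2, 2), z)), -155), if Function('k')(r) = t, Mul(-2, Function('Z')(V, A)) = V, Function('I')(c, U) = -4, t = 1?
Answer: 637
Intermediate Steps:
Function('Z')(V, A) = Mul(Rational(-1, 2), V)
Function('k')(r) = 1
z = Rational(1, 8) (z = Pow(Add(Mul(Rational(-1, 2), 4), 10), -1) = Pow(Add(-2, 10), -1) = Pow(8, -1) = Rational(1, 8) ≈ 0.12500)
Function('q')(a, h) = 9 (Function('q')(a, h) = Add(8, 1) = 9)
Add(Mul(88, Function('q')(Function('I')(2, 2), z)), -155) = Add(Mul(88, 9), -155) = Add(792, -155) = 637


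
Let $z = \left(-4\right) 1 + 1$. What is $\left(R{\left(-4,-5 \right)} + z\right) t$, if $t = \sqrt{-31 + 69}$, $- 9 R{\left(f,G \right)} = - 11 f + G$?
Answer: $- \frac{22 \sqrt{38}}{3} \approx -45.206$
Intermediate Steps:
$z = -3$ ($z = -4 + 1 = -3$)
$R{\left(f,G \right)} = - \frac{G}{9} + \frac{11 f}{9}$ ($R{\left(f,G \right)} = - \frac{- 11 f + G}{9} = - \frac{G - 11 f}{9} = - \frac{G}{9} + \frac{11 f}{9}$)
$t = \sqrt{38} \approx 6.1644$
$\left(R{\left(-4,-5 \right)} + z\right) t = \left(\left(\left(- \frac{1}{9}\right) \left(-5\right) + \frac{11}{9} \left(-4\right)\right) - 3\right) \sqrt{38} = \left(\left(\frac{5}{9} - \frac{44}{9}\right) - 3\right) \sqrt{38} = \left(- \frac{13}{3} - 3\right) \sqrt{38} = - \frac{22 \sqrt{38}}{3}$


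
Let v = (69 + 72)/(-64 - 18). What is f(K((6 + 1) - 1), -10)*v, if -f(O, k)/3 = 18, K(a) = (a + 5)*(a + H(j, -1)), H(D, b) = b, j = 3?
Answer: 3807/41 ≈ 92.854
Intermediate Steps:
K(a) = (-1 + a)*(5 + a) (K(a) = (a + 5)*(a - 1) = (5 + a)*(-1 + a) = (-1 + a)*(5 + a))
f(O, k) = -54 (f(O, k) = -3*18 = -54)
v = -141/82 (v = 141/(-82) = 141*(-1/82) = -141/82 ≈ -1.7195)
f(K((6 + 1) - 1), -10)*v = -54*(-141/82) = 3807/41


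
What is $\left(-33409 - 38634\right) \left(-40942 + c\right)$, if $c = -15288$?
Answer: $4050977890$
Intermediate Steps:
$\left(-33409 - 38634\right) \left(-40942 + c\right) = \left(-33409 - 38634\right) \left(-40942 - 15288\right) = \left(-72043\right) \left(-56230\right) = 4050977890$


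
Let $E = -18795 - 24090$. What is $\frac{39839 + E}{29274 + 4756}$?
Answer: $- \frac{1523}{17015} \approx -0.089509$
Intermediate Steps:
$E = -42885$ ($E = -18795 - 24090 = -42885$)
$\frac{39839 + E}{29274 + 4756} = \frac{39839 - 42885}{29274 + 4756} = - \frac{3046}{34030} = \left(-3046\right) \frac{1}{34030} = - \frac{1523}{17015}$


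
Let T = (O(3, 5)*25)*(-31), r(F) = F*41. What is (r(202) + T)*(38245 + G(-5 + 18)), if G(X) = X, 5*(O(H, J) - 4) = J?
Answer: 168603006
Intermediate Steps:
O(H, J) = 4 + J/5
r(F) = 41*F
T = -3875 (T = ((4 + (⅕)*5)*25)*(-31) = ((4 + 1)*25)*(-31) = (5*25)*(-31) = 125*(-31) = -3875)
(r(202) + T)*(38245 + G(-5 + 18)) = (41*202 - 3875)*(38245 + (-5 + 18)) = (8282 - 3875)*(38245 + 13) = 4407*38258 = 168603006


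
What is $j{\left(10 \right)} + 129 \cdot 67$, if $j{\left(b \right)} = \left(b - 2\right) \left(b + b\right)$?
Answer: $8803$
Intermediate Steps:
$j{\left(b \right)} = 2 b \left(-2 + b\right)$ ($j{\left(b \right)} = \left(-2 + b\right) 2 b = 2 b \left(-2 + b\right)$)
$j{\left(10 \right)} + 129 \cdot 67 = 2 \cdot 10 \left(-2 + 10\right) + 129 \cdot 67 = 2 \cdot 10 \cdot 8 + 8643 = 160 + 8643 = 8803$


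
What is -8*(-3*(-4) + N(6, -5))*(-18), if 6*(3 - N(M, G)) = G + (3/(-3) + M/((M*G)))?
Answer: 11544/5 ≈ 2308.8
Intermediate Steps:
N(M, G) = 19/6 - G/6 - 1/(6*G) (N(M, G) = 3 - (G + (3/(-3) + M/((M*G))))/6 = 3 - (G + (3*(-⅓) + M/((G*M))))/6 = 3 - (G + (-1 + M*(1/(G*M))))/6 = 3 - (G + (-1 + 1/G))/6 = 3 - (-1 + G + 1/G)/6 = 3 + (⅙ - G/6 - 1/(6*G)) = 19/6 - G/6 - 1/(6*G))
-8*(-3*(-4) + N(6, -5))*(-18) = -8*(-3*(-4) + (⅙)*(-1 - 1*(-5)*(-19 - 5))/(-5))*(-18) = -8*(12 + (⅙)*(-⅕)*(-1 - 1*(-5)*(-24)))*(-18) = -8*(12 + (⅙)*(-⅕)*(-1 - 120))*(-18) = -8*(12 + (⅙)*(-⅕)*(-121))*(-18) = -8*(12 + 121/30)*(-18) = -8*481/30*(-18) = -1924/15*(-18) = 11544/5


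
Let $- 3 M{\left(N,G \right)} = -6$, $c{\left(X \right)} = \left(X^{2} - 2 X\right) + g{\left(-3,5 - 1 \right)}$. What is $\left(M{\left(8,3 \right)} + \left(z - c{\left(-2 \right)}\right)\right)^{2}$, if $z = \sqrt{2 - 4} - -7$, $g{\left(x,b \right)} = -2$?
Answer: $\left(3 + i \sqrt{2}\right)^{2} \approx 7.0 + 8.4853 i$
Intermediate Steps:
$z = 7 + i \sqrt{2}$ ($z = \sqrt{-2} + 7 = i \sqrt{2} + 7 = 7 + i \sqrt{2} \approx 7.0 + 1.4142 i$)
$c{\left(X \right)} = -2 + X^{2} - 2 X$ ($c{\left(X \right)} = \left(X^{2} - 2 X\right) - 2 = -2 + X^{2} - 2 X$)
$M{\left(N,G \right)} = 2$ ($M{\left(N,G \right)} = \left(- \frac{1}{3}\right) \left(-6\right) = 2$)
$\left(M{\left(8,3 \right)} + \left(z - c{\left(-2 \right)}\right)\right)^{2} = \left(2 - \left(-5 + 4 - i \sqrt{2}\right)\right)^{2} = \left(2 + \left(\left(7 + i \sqrt{2}\right) - \left(-2 + 4 + 4\right)\right)\right)^{2} = \left(2 + \left(\left(7 + i \sqrt{2}\right) - 6\right)\right)^{2} = \left(2 - \left(-1 - i \sqrt{2}\right)\right)^{2} = \left(2 + \left(1 + i \sqrt{2}\right)\right)^{2} = \left(3 + i \sqrt{2}\right)^{2}$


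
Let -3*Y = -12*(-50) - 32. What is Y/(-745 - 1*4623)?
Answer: 71/2013 ≈ 0.035271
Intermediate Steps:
Y = -568/3 (Y = -(-12*(-50) - 32)/3 = -(600 - 32)/3 = -⅓*568 = -568/3 ≈ -189.33)
Y/(-745 - 1*4623) = -568/(3*(-745 - 1*4623)) = -568/(3*(-745 - 4623)) = -568/3/(-5368) = -568/3*(-1/5368) = 71/2013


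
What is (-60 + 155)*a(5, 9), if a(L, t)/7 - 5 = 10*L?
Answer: 36575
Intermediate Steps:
a(L, t) = 35 + 70*L (a(L, t) = 35 + 7*(10*L) = 35 + 70*L)
(-60 + 155)*a(5, 9) = (-60 + 155)*(35 + 70*5) = 95*(35 + 350) = 95*385 = 36575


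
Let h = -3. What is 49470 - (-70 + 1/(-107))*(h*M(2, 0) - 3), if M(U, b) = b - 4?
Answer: 5360709/107 ≈ 50100.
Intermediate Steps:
M(U, b) = -4 + b
49470 - (-70 + 1/(-107))*(h*M(2, 0) - 3) = 49470 - (-70 + 1/(-107))*(-3*(-4 + 0) - 3) = 49470 - (-70 - 1/107)*(-3*(-4) - 3) = 49470 - (-7491)*(12 - 3)/107 = 49470 - (-7491)*9/107 = 49470 - 1*(-67419/107) = 49470 + 67419/107 = 5360709/107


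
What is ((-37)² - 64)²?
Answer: 1703025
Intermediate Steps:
((-37)² - 64)² = (1369 - 64)² = 1305² = 1703025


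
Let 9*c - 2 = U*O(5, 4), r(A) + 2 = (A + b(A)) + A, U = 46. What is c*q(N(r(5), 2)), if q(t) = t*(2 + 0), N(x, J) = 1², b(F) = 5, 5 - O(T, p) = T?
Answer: 4/9 ≈ 0.44444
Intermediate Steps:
O(T, p) = 5 - T
r(A) = 3 + 2*A (r(A) = -2 + ((A + 5) + A) = -2 + ((5 + A) + A) = -2 + (5 + 2*A) = 3 + 2*A)
N(x, J) = 1
q(t) = 2*t (q(t) = t*2 = 2*t)
c = 2/9 (c = 2/9 + (46*(5 - 1*5))/9 = 2/9 + (46*(5 - 5))/9 = 2/9 + (46*0)/9 = 2/9 + (⅑)*0 = 2/9 + 0 = 2/9 ≈ 0.22222)
c*q(N(r(5), 2)) = 2*(2*1)/9 = (2/9)*2 = 4/9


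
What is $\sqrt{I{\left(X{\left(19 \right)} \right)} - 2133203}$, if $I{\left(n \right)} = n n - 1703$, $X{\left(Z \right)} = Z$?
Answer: $i \sqrt{2134545} \approx 1461.0 i$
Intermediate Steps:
$I{\left(n \right)} = -1703 + n^{2}$ ($I{\left(n \right)} = n^{2} - 1703 = -1703 + n^{2}$)
$\sqrt{I{\left(X{\left(19 \right)} \right)} - 2133203} = \sqrt{\left(-1703 + 19^{2}\right) - 2133203} = \sqrt{\left(-1703 + 361\right) - 2133203} = \sqrt{-1342 - 2133203} = \sqrt{-2134545} = i \sqrt{2134545}$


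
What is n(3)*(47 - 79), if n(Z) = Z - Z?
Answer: 0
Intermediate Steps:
n(Z) = 0
n(3)*(47 - 79) = 0*(47 - 79) = 0*(-32) = 0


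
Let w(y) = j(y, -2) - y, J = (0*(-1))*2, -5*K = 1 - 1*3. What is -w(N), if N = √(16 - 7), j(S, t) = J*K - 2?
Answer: 5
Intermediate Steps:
K = ⅖ (K = -(1 - 1*3)/5 = -(1 - 3)/5 = -⅕*(-2) = ⅖ ≈ 0.40000)
J = 0 (J = 0*2 = 0)
j(S, t) = -2 (j(S, t) = 0*(⅖) - 2 = 0 - 2 = -2)
N = 3 (N = √9 = 3)
w(y) = -2 - y
-w(N) = -(-2 - 1*3) = -(-2 - 3) = -1*(-5) = 5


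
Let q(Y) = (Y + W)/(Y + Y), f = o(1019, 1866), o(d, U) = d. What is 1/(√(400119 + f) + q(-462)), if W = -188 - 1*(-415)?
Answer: -217140/342481941863 + 853776*√401138/342481941863 ≈ 0.0015783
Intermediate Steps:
W = 227 (W = -188 + 415 = 227)
f = 1019
q(Y) = (227 + Y)/(2*Y) (q(Y) = (Y + 227)/(Y + Y) = (227 + Y)/((2*Y)) = (227 + Y)*(1/(2*Y)) = (227 + Y)/(2*Y))
1/(√(400119 + f) + q(-462)) = 1/(√(400119 + 1019) + (½)*(227 - 462)/(-462)) = 1/(√401138 + (½)*(-1/462)*(-235)) = 1/(√401138 + 235/924) = 1/(235/924 + √401138)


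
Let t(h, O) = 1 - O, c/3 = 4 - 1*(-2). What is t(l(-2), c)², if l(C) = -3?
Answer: 289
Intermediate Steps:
c = 18 (c = 3*(4 - 1*(-2)) = 3*(4 + 2) = 3*6 = 18)
t(l(-2), c)² = (1 - 1*18)² = (1 - 18)² = (-17)² = 289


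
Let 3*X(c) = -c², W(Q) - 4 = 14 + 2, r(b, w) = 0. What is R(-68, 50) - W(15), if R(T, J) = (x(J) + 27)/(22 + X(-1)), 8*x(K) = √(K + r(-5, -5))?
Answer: -1219/65 + 3*√2/104 ≈ -18.713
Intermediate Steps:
x(K) = √K/8 (x(K) = √(K + 0)/8 = √K/8)
W(Q) = 20 (W(Q) = 4 + (14 + 2) = 4 + 16 = 20)
X(c) = -c²/3 (X(c) = (-c²)/3 = -c²/3)
R(T, J) = 81/65 + 3*√J/520 (R(T, J) = (√J/8 + 27)/(22 - ⅓*(-1)²) = (27 + √J/8)/(22 - ⅓*1) = (27 + √J/8)/(22 - ⅓) = (27 + √J/8)/(65/3) = (27 + √J/8)*(3/65) = 81/65 + 3*√J/520)
R(-68, 50) - W(15) = (81/65 + 3*√50/520) - 1*20 = (81/65 + 3*(5*√2)/520) - 20 = (81/65 + 3*√2/104) - 20 = -1219/65 + 3*√2/104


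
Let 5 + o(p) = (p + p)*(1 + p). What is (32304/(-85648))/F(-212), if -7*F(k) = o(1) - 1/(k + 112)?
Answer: -471100/176649 ≈ -2.6669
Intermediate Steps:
o(p) = -5 + 2*p*(1 + p) (o(p) = -5 + (p + p)*(1 + p) = -5 + (2*p)*(1 + p) = -5 + 2*p*(1 + p))
F(k) = 1/7 + 1/(7*(112 + k)) (F(k) = -((-5 + 2*1 + 2*1**2) - 1/(k + 112))/7 = -((-5 + 2 + 2*1) - 1/(112 + k))/7 = -((-5 + 2 + 2) - 1/(112 + k))/7 = -(-1 - 1/(112 + k))/7 = 1/7 + 1/(7*(112 + k)))
(32304/(-85648))/F(-212) = (32304/(-85648))/(((113 - 212)/(7*(112 - 212)))) = (32304*(-1/85648))/(((1/7)*(-99)/(-100))) = -2019/(5353*((1/7)*(-1/100)*(-99))) = -2019/(5353*99/700) = -2019/5353*700/99 = -471100/176649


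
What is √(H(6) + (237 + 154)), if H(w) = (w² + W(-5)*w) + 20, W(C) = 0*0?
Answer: √447 ≈ 21.142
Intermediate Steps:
W(C) = 0
H(w) = 20 + w² (H(w) = (w² + 0*w) + 20 = (w² + 0) + 20 = w² + 20 = 20 + w²)
√(H(6) + (237 + 154)) = √((20 + 6²) + (237 + 154)) = √((20 + 36) + 391) = √(56 + 391) = √447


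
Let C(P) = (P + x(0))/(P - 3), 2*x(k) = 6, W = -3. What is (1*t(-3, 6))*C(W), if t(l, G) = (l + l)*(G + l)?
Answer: 0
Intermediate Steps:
x(k) = 3 (x(k) = (½)*6 = 3)
t(l, G) = 2*l*(G + l) (t(l, G) = (2*l)*(G + l) = 2*l*(G + l))
C(P) = (3 + P)/(-3 + P) (C(P) = (P + 3)/(P - 3) = (3 + P)/(-3 + P))
(1*t(-3, 6))*C(W) = (1*(2*(-3)*(6 - 3)))*((3 - 3)/(-3 - 3)) = (1*(2*(-3)*3))*(0/(-6)) = (1*(-18))*(-⅙*0) = -18*0 = 0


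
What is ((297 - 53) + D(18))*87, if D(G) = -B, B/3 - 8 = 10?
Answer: 16530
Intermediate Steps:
B = 54 (B = 24 + 3*10 = 24 + 30 = 54)
D(G) = -54 (D(G) = -1*54 = -54)
((297 - 53) + D(18))*87 = ((297 - 53) - 54)*87 = (244 - 54)*87 = 190*87 = 16530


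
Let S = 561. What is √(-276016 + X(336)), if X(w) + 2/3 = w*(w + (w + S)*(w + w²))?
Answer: √307143502410/3 ≈ 1.8474e+5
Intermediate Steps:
X(w) = -⅔ + w*(w + (561 + w)*(w + w²)) (X(w) = -⅔ + w*(w + (w + 561)*(w + w²)) = -⅔ + w*(w + (561 + w)*(w + w²)))
√(-276016 + X(336)) = √(-276016 + (-⅔ + 336⁴ + 562*336² + 562*336³)) = √(-276016 + (-⅔ + 12745506816 + 562*112896 + 562*37933056)) = √(-276016 + (-⅔ + 12745506816 + 63447552 + 21318377472)) = √(-276016 + 102381995518/3) = √(102381167470/3) = √307143502410/3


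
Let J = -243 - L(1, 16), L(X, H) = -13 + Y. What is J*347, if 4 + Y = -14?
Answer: -73564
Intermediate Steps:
Y = -18 (Y = -4 - 14 = -18)
L(X, H) = -31 (L(X, H) = -13 - 18 = -31)
J = -212 (J = -243 - 1*(-31) = -243 + 31 = -212)
J*347 = -212*347 = -73564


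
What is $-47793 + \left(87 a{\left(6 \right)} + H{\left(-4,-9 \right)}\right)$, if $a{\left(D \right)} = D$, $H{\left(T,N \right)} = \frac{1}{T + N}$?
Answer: $- \frac{614524}{13} \approx -47271.0$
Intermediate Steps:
$H{\left(T,N \right)} = \frac{1}{N + T}$
$-47793 + \left(87 a{\left(6 \right)} + H{\left(-4,-9 \right)}\right) = -47793 + \left(87 \cdot 6 + \frac{1}{-9 - 4}\right) = -47793 + \left(522 + \frac{1}{-13}\right) = -47793 + \left(522 - \frac{1}{13}\right) = -47793 + \frac{6785}{13} = - \frac{614524}{13}$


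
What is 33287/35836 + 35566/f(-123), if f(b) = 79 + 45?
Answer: 10311861/35836 ≈ 287.75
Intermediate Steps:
f(b) = 124
33287/35836 + 35566/f(-123) = 33287/35836 + 35566/124 = 33287*(1/35836) + 35566*(1/124) = 33287/35836 + 17783/62 = 10311861/35836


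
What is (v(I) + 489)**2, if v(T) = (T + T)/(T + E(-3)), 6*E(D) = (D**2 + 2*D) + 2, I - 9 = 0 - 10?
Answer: 251001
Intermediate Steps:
I = -1 (I = 9 + (0 - 10) = 9 - 10 = -1)
E(D) = 1/3 + D/3 + D**2/6 (E(D) = ((D**2 + 2*D) + 2)/6 = (2 + D**2 + 2*D)/6 = 1/3 + D/3 + D**2/6)
v(T) = 2*T/(5/6 + T) (v(T) = (T + T)/(T + (1/3 + (1/3)*(-3) + (1/6)*(-3)**2)) = (2*T)/(T + (1/3 - 1 + (1/6)*9)) = (2*T)/(T + (1/3 - 1 + 3/2)) = (2*T)/(T + 5/6) = (2*T)/(5/6 + T) = 2*T/(5/6 + T))
(v(I) + 489)**2 = (12*(-1)/(5 + 6*(-1)) + 489)**2 = (12*(-1)/(5 - 6) + 489)**2 = (12*(-1)/(-1) + 489)**2 = (12*(-1)*(-1) + 489)**2 = (12 + 489)**2 = 501**2 = 251001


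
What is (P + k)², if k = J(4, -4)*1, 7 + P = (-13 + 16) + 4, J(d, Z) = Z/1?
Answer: 16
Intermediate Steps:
J(d, Z) = Z (J(d, Z) = Z*1 = Z)
P = 0 (P = -7 + ((-13 + 16) + 4) = -7 + (3 + 4) = -7 + 7 = 0)
k = -4 (k = -4*1 = -4)
(P + k)² = (0 - 4)² = (-4)² = 16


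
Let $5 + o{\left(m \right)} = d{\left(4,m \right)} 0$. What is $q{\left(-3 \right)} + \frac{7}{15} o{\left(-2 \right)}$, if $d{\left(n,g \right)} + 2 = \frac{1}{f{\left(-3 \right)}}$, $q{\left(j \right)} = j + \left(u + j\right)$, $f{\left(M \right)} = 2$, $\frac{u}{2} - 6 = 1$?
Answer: $\frac{17}{3} \approx 5.6667$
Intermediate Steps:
$u = 14$ ($u = 12 + 2 \cdot 1 = 12 + 2 = 14$)
$q{\left(j \right)} = 14 + 2 j$ ($q{\left(j \right)} = j + \left(14 + j\right) = 14 + 2 j$)
$d{\left(n,g \right)} = - \frac{3}{2}$ ($d{\left(n,g \right)} = -2 + \frac{1}{2} = - \frac{3}{2}$)
$o{\left(m \right)} = -5$ ($o{\left(m \right)} = -5 - 0 = -5 + 0 = -5$)
$q{\left(-3 \right)} + \frac{7}{15} o{\left(-2 \right)} = \left(14 + 2 \left(-3\right)\right) + \frac{7}{15} \left(-5\right) = \left(14 - 6\right) + 7 \cdot \frac{1}{15} \left(-5\right) = 8 + \frac{7}{15} \left(-5\right) = 8 - \frac{7}{3} = \frac{17}{3}$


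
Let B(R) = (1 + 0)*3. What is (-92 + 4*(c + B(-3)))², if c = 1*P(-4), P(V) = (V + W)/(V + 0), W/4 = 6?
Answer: 10000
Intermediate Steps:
W = 24 (W = 4*6 = 24)
B(R) = 3 (B(R) = 1*3 = 3)
P(V) = (24 + V)/V (P(V) = (V + 24)/(V + 0) = (24 + V)/V)
c = -5 (c = 1*((24 - 4)/(-4)) = 1*(-¼*20) = 1*(-5) = -5)
(-92 + 4*(c + B(-3)))² = (-92 + 4*(-5 + 3))² = (-92 + 4*(-2))² = (-92 - 8)² = (-100)² = 10000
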